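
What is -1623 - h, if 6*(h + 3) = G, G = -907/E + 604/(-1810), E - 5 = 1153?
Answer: -10185292249/6287940 ≈ -1619.8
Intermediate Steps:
E = 1158 (E = 5 + 1153 = 1158)
G = -1170551/1047990 (G = -907/1158 + 604/(-1810) = -907*1/1158 + 604*(-1/1810) = -907/1158 - 302/905 = -1170551/1047990 ≈ -1.1169)
h = -20034371/6287940 (h = -3 + (⅙)*(-1170551/1047990) = -3 - 1170551/6287940 = -20034371/6287940 ≈ -3.1862)
-1623 - h = -1623 - 1*(-20034371/6287940) = -1623 + 20034371/6287940 = -10185292249/6287940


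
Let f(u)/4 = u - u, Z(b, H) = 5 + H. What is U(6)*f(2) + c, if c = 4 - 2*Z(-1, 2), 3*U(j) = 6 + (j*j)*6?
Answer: -10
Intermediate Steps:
U(j) = 2 + 2*j**2 (U(j) = (6 + (j*j)*6)/3 = (6 + j**2*6)/3 = (6 + 6*j**2)/3 = 2 + 2*j**2)
f(u) = 0 (f(u) = 4*(u - u) = 4*0 = 0)
c = -10 (c = 4 - 2*(5 + 2) = 4 - 2*7 = 4 - 14 = -10)
U(6)*f(2) + c = (2 + 2*6**2)*0 - 10 = (2 + 2*36)*0 - 10 = (2 + 72)*0 - 10 = 74*0 - 10 = 0 - 10 = -10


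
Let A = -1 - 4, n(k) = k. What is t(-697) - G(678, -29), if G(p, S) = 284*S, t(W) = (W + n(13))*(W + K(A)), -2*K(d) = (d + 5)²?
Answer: 484984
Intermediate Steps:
A = -5
K(d) = -(5 + d)²/2 (K(d) = -(d + 5)²/2 = -(5 + d)²/2)
t(W) = W*(13 + W) (t(W) = (W + 13)*(W - (5 - 5)²/2) = (13 + W)*(W - ½*0²) = (13 + W)*(W - ½*0) = (13 + W)*(W + 0) = (13 + W)*W = W*(13 + W))
t(-697) - G(678, -29) = -697*(13 - 697) - 284*(-29) = -697*(-684) - 1*(-8236) = 476748 + 8236 = 484984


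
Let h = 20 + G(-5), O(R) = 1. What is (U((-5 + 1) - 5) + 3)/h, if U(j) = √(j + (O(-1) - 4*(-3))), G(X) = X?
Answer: ⅓ ≈ 0.33333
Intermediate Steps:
h = 15 (h = 20 - 5 = 15)
U(j) = √(13 + j) (U(j) = √(j + (1 - 4*(-3))) = √(j + (1 + 12)) = √(j + 13) = √(13 + j))
(U((-5 + 1) - 5) + 3)/h = (√(13 + ((-5 + 1) - 5)) + 3)/15 = (√(13 + (-4 - 5)) + 3)*(1/15) = (√(13 - 9) + 3)*(1/15) = (√4 + 3)*(1/15) = (2 + 3)*(1/15) = 5*(1/15) = ⅓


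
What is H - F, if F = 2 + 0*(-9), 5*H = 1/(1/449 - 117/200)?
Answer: -122626/52333 ≈ -2.3432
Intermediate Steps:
H = -17960/52333 (H = 1/(5*(1/449 - 117/200)) = 1/(5*(-52333/89800)) = (1/5)*(-89800/52333) = -17960/52333 ≈ -0.34319)
F = 2 (F = 2 + 0 = 2)
H - F = -17960/52333 - 1*2 = -17960/52333 - 2 = -122626/52333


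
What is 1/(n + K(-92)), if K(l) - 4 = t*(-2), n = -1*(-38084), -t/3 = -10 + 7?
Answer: 1/38070 ≈ 2.6267e-5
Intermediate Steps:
t = 9 (t = -3*(-10 + 7) = -3*(-3) = 9)
n = 38084
K(l) = -14 (K(l) = 4 + 9*(-2) = 4 - 18 = -14)
1/(n + K(-92)) = 1/(38084 - 14) = 1/38070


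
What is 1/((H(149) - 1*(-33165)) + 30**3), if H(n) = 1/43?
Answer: 43/2587096 ≈ 1.6621e-5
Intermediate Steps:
H(n) = 1/43
1/((H(149) - 1*(-33165)) + 30**3) = 1/((1/43 - 1*(-33165)) + 30**3) = 1/((1/43 + 33165) + 27000) = 1/(1426096/43 + 27000) = 1/(2587096/43) = 43/2587096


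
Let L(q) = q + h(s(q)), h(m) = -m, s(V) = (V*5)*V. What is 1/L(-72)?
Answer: -1/25992 ≈ -3.8473e-5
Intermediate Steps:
s(V) = 5*V² (s(V) = (5*V)*V = 5*V²)
L(q) = q - 5*q²
1/L(-72) = 1/(-72*(1 - 5*(-72))) = 1/(-72*(1 + 360)) = 1/(-72*361) = 1/(-25992) = -1/25992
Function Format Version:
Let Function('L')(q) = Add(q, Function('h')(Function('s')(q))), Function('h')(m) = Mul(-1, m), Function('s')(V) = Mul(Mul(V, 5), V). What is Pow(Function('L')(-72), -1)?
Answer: Rational(-1, 25992) ≈ -3.8473e-5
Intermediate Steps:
Function('s')(V) = Mul(5, Pow(V, 2)) (Function('s')(V) = Mul(Mul(5, V), V) = Mul(5, Pow(V, 2)))
Function('L')(q) = Add(q, Mul(-5, Pow(q, 2))) (Function('L')(q) = Add(q, Mul(-1, Mul(5, Pow(q, 2)))) = Add(q, Mul(-5, Pow(q, 2))))
Pow(Function('L')(-72), -1) = Pow(Mul(-72, Add(1, Mul(-5, -72))), -1) = Pow(Mul(-72, Add(1, 360)), -1) = Pow(Mul(-72, 361), -1) = Pow(-25992, -1) = Rational(-1, 25992)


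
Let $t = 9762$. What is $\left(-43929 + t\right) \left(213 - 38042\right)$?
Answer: $1292503443$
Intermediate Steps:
$\left(-43929 + t\right) \left(213 - 38042\right) = \left(-43929 + 9762\right) \left(213 - 38042\right) = \left(-34167\right) \left(-37829\right) = 1292503443$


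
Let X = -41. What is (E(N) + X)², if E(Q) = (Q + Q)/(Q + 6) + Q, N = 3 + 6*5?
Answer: 6724/169 ≈ 39.787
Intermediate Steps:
N = 33 (N = 3 + 30 = 33)
E(Q) = Q + 2*Q/(6 + Q) (E(Q) = (2*Q)/(6 + Q) + Q = 2*Q/(6 + Q) + Q = Q + 2*Q/(6 + Q))
(E(N) + X)² = (33*(8 + 33)/(6 + 33) - 41)² = (33*41/39 - 41)² = (33*(1/39)*41 - 41)² = (451/13 - 41)² = (-82/13)² = 6724/169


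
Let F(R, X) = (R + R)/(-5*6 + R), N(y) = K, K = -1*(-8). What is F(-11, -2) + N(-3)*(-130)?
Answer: -42618/41 ≈ -1039.5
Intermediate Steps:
K = 8
N(y) = 8
F(R, X) = 2*R/(-30 + R) (F(R, X) = (2*R)/(-30 + R) = 2*R/(-30 + R))
F(-11, -2) + N(-3)*(-130) = 2*(-11)/(-30 - 11) + 8*(-130) = 2*(-11)/(-41) - 1040 = 2*(-11)*(-1/41) - 1040 = 22/41 - 1040 = -42618/41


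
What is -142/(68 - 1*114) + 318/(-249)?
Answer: 3455/1909 ≈ 1.8098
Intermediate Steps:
-142/(68 - 1*114) + 318/(-249) = -142/(68 - 114) + 318*(-1/249) = -142/(-46) - 106/83 = -142*(-1/46) - 106/83 = 71/23 - 106/83 = 3455/1909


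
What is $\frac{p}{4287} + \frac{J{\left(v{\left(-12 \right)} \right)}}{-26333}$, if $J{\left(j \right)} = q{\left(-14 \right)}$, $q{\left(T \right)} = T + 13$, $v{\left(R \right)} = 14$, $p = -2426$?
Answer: $- \frac{63879571}{112889571} \approx -0.56586$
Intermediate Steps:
$q{\left(T \right)} = 13 + T$
$J{\left(j \right)} = -1$ ($J{\left(j \right)} = 13 - 14 = -1$)
$\frac{p}{4287} + \frac{J{\left(v{\left(-12 \right)} \right)}}{-26333} = - \frac{2426}{4287} - \frac{1}{-26333} = \left(-2426\right) \frac{1}{4287} - - \frac{1}{26333} = - \frac{2426}{4287} + \frac{1}{26333} = - \frac{63879571}{112889571}$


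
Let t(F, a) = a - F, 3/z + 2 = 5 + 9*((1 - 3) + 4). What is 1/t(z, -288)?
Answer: -7/2017 ≈ -0.0034705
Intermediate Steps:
z = ⅐ (z = 3/(-2 + (5 + 9*((1 - 3) + 4))) = 3/(-2 + (5 + 9*(-2 + 4))) = 3/(-2 + (5 + 9*2)) = 3/(-2 + (5 + 18)) = 3/(-2 + 23) = 3/21 = 3*(1/21) = ⅐ ≈ 0.14286)
1/t(z, -288) = 1/(-288 - 1*⅐) = 1/(-288 - ⅐) = 1/(-2017/7) = -7/2017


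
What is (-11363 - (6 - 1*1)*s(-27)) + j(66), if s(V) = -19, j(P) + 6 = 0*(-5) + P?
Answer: -11208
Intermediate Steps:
j(P) = -6 + P (j(P) = -6 + (0*(-5) + P) = -6 + (0 + P) = -6 + P)
(-11363 - (6 - 1*1)*s(-27)) + j(66) = (-11363 - (6 - 1*1)*(-19)) + (-6 + 66) = (-11363 - (6 - 1)*(-19)) + 60 = (-11363 - 5*(-19)) + 60 = (-11363 - 1*(-95)) + 60 = (-11363 + 95) + 60 = -11268 + 60 = -11208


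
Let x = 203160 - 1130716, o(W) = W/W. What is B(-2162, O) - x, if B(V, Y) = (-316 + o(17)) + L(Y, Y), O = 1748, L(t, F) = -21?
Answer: 927220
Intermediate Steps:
o(W) = 1
B(V, Y) = -336 (B(V, Y) = (-316 + 1) - 21 = -315 - 21 = -336)
x = -927556
B(-2162, O) - x = -336 - 1*(-927556) = -336 + 927556 = 927220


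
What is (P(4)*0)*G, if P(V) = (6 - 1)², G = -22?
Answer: 0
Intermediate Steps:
P(V) = 25 (P(V) = 5² = 25)
(P(4)*0)*G = (25*0)*(-22) = 0*(-22) = 0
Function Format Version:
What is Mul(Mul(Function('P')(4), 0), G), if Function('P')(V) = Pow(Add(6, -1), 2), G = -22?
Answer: 0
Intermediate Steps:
Function('P')(V) = 25 (Function('P')(V) = Pow(5, 2) = 25)
Mul(Mul(Function('P')(4), 0), G) = Mul(Mul(25, 0), -22) = Mul(0, -22) = 0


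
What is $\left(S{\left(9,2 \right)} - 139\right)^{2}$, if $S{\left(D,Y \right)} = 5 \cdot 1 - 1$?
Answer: $18225$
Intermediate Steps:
$S{\left(D,Y \right)} = 4$ ($S{\left(D,Y \right)} = 5 - 1 = 4$)
$\left(S{\left(9,2 \right)} - 139\right)^{2} = \left(4 - 139\right)^{2} = \left(-135\right)^{2} = 18225$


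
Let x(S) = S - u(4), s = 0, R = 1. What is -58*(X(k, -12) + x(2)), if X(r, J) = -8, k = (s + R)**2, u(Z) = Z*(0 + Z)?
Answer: 1276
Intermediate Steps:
u(Z) = Z**2 (u(Z) = Z*Z = Z**2)
k = 1 (k = (0 + 1)**2 = 1**2 = 1)
x(S) = -16 + S (x(S) = S - 1*4**2 = S - 1*16 = S - 16 = -16 + S)
-58*(X(k, -12) + x(2)) = -58*(-8 + (-16 + 2)) = -58*(-8 - 14) = -58*(-22) = 1276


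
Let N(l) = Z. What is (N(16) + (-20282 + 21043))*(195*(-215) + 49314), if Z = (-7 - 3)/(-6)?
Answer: 5635344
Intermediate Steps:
Z = 5/3 (Z = -10*(-1/6) = 5/3 ≈ 1.6667)
N(l) = 5/3
(N(16) + (-20282 + 21043))*(195*(-215) + 49314) = (5/3 + (-20282 + 21043))*(195*(-215) + 49314) = (5/3 + 761)*(-41925 + 49314) = (2288/3)*7389 = 5635344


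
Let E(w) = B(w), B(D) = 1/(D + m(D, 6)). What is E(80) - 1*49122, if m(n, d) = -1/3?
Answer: -11740155/239 ≈ -49122.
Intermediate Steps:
m(n, d) = -⅓ (m(n, d) = -1*⅓ = -⅓)
B(D) = 1/(-⅓ + D) (B(D) = 1/(D - ⅓) = 1/(-⅓ + D))
E(w) = 3/(-1 + 3*w)
E(80) - 1*49122 = 3/(-1 + 3*80) - 1*49122 = 3/(-1 + 240) - 49122 = 3/239 - 49122 = -11740155/239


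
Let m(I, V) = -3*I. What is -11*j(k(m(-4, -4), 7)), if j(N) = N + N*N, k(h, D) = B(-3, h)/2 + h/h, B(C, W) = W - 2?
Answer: -462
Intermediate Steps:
B(C, W) = -2 + W
k(h, D) = h/2 (k(h, D) = (-2 + h)/2 + h/h = (-2 + h)*(½) + 1 = (-1 + h/2) + 1 = h/2)
j(N) = N + N²
-11*j(k(m(-4, -4), 7)) = -11*(-3*(-4))/2*(1 + (-3*(-4))/2) = -11*(½)*12*(1 + (½)*12) = -66*(1 + 6) = -66*7 = -11*42 = -462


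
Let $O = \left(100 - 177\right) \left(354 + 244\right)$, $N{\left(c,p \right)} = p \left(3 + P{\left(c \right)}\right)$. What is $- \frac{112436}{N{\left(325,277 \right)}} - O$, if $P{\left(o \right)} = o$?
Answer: $\frac{1045860735}{22714} \approx 46045.0$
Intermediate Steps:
$N{\left(c,p \right)} = p \left(3 + c\right)$
$O = -46046$ ($O = \left(100 - 177\right) 598 = \left(-77\right) 598 = -46046$)
$- \frac{112436}{N{\left(325,277 \right)}} - O = - \frac{112436}{277 \left(3 + 325\right)} - -46046 = - \frac{112436}{277 \cdot 328} + 46046 = - \frac{112436}{90856} + 46046 = \left(-112436\right) \frac{1}{90856} + 46046 = - \frac{28109}{22714} + 46046 = \frac{1045860735}{22714}$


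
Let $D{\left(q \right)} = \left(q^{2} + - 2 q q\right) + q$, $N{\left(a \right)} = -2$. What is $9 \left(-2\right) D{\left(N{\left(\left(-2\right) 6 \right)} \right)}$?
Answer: $108$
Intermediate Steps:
$D{\left(q \right)} = q - q^{2}$ ($D{\left(q \right)} = \left(q^{2} - 2 q^{2}\right) + q = - q^{2} + q = q - q^{2}$)
$9 \left(-2\right) D{\left(N{\left(\left(-2\right) 6 \right)} \right)} = 9 \left(-2\right) \left(- 2 \left(1 - -2\right)\right) = - 18 \left(- 2 \left(1 + 2\right)\right) = - 18 \left(\left(-2\right) 3\right) = \left(-18\right) \left(-6\right) = 108$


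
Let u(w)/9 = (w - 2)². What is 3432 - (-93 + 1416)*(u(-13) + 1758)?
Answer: -5001477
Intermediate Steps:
u(w) = 9*(-2 + w)² (u(w) = 9*(w - 2)² = 9*(-2 + w)²)
3432 - (-93 + 1416)*(u(-13) + 1758) = 3432 - (-93 + 1416)*(9*(-2 - 13)² + 1758) = 3432 - 1323*(9*(-15)² + 1758) = 3432 - 1323*(9*225 + 1758) = 3432 - 1323*(2025 + 1758) = 3432 - 1323*3783 = 3432 - 1*5004909 = 3432 - 5004909 = -5001477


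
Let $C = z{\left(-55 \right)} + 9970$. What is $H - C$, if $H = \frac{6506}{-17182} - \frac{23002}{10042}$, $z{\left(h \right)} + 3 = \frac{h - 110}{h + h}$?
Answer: $- \frac{860220965915}{86270822} \approx -9971.2$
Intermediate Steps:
$z{\left(h \right)} = -3 + \frac{-110 + h}{2 h}$ ($z{\left(h \right)} = -3 + \frac{h - 110}{h + h} = -3 + \frac{-110 + h}{2 h}$)
$H = - \frac{115138404}{43135411}$ ($H = 6506 \left(- \frac{1}{17182}\right) - \frac{11501}{5021} = - \frac{3253}{8591} - \frac{11501}{5021} = - \frac{115138404}{43135411} \approx -2.6692$)
$C = \frac{19937}{2}$ ($C = \left(- \frac{5}{2} - \frac{55}{-55}\right) + 9970 = \left(- \frac{5}{2} - -1\right) + 9970 = \left(- \frac{5}{2} + 1\right) + 9970 = - \frac{3}{2} + 9970 = \frac{19937}{2} \approx 9968.5$)
$H - C = - \frac{115138404}{43135411} - \frac{19937}{2} = - \frac{860220965915}{86270822}$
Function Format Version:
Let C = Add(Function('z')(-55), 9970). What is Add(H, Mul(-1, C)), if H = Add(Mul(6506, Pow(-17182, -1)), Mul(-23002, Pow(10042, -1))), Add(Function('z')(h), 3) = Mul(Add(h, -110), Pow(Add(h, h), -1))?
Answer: Rational(-860220965915, 86270822) ≈ -9971.2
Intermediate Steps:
Function('z')(h) = Add(-3, Mul(Rational(1, 2), Pow(h, -1), Add(-110, h))) (Function('z')(h) = Add(-3, Mul(Add(h, -110), Pow(Add(h, h), -1))) = Add(-3, Mul(Add(-110, h), Pow(Mul(2, h), -1))) = Add(-3, Mul(Add(-110, h), Mul(Rational(1, 2), Pow(h, -1)))) = Add(-3, Mul(Rational(1, 2), Pow(h, -1), Add(-110, h))))
H = Rational(-115138404, 43135411) (H = Add(Mul(6506, Rational(-1, 17182)), Mul(-23002, Rational(1, 10042))) = Add(Rational(-3253, 8591), Rational(-11501, 5021)) = Rational(-115138404, 43135411) ≈ -2.6692)
C = Rational(19937, 2) (C = Add(Add(Rational(-5, 2), Mul(-55, Pow(-55, -1))), 9970) = Add(Add(Rational(-5, 2), Mul(-55, Rational(-1, 55))), 9970) = Add(Add(Rational(-5, 2), 1), 9970) = Add(Rational(-3, 2), 9970) = Rational(19937, 2) ≈ 9968.5)
Add(H, Mul(-1, C)) = Add(Rational(-115138404, 43135411), Mul(-1, Rational(19937, 2))) = Add(Rational(-115138404, 43135411), Rational(-19937, 2)) = Rational(-860220965915, 86270822)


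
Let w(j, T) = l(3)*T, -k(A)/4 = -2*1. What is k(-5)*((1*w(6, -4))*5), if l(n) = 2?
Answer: -320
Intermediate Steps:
k(A) = 8 (k(A) = -(-8) = -4*(-2) = 8)
w(j, T) = 2*T
k(-5)*((1*w(6, -4))*5) = 8*((1*(2*(-4)))*5) = 8*((1*(-8))*5) = 8*(-8*5) = 8*(-40) = -320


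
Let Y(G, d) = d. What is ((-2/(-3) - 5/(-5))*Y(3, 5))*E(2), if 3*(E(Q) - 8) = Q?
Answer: 650/9 ≈ 72.222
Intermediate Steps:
E(Q) = 8 + Q/3
((-2/(-3) - 5/(-5))*Y(3, 5))*E(2) = ((-2/(-3) - 5/(-5))*5)*(8 + (⅓)*2) = ((-2*(-⅓) - 5*(-⅕))*5)*(8 + ⅔) = ((⅔ + 1)*5)*(26/3) = ((5/3)*5)*(26/3) = (25/3)*(26/3) = 650/9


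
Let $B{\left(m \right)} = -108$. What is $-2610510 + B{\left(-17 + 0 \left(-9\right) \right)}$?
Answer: $-2610618$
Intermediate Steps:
$-2610510 + B{\left(-17 + 0 \left(-9\right) \right)} = -2610510 - 108 = -2610618$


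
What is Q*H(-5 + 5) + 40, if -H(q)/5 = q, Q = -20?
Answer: 40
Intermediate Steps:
H(q) = -5*q
Q*H(-5 + 5) + 40 = -(-100)*(-5 + 5) + 40 = -(-100)*0 + 40 = -20*0 + 40 = 0 + 40 = 40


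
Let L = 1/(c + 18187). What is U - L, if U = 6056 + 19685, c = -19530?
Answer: 34570164/1343 ≈ 25741.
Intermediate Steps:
L = -1/1343 (L = 1/(-19530 + 18187) = 1/(-1343) = -1/1343 ≈ -0.00074460)
U = 25741
U - L = 25741 - 1*(-1/1343) = 25741 + 1/1343 = 34570164/1343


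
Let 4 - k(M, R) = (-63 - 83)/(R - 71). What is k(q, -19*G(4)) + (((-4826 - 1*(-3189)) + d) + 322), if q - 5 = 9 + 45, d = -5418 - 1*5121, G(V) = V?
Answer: -1742096/147 ≈ -11851.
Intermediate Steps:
d = -10539 (d = -5418 - 5121 = -10539)
q = 59 (q = 5 + (9 + 45) = 5 + 54 = 59)
k(M, R) = 4 + 146/(-71 + R) (k(M, R) = 4 - (-63 - 83)/(R - 71) = 4 - (-146)/(-71 + R) = 4 + 146/(-71 + R))
k(q, -19*G(4)) + (((-4826 - 1*(-3189)) + d) + 322) = 2*(-69 + 2*(-19*4))/(-71 - 19*4) + (((-4826 - 1*(-3189)) - 10539) + 322) = 2*(-69 + 2*(-76))/(-71 - 76) + (((-4826 + 3189) - 10539) + 322) = 2*(-69 - 152)/(-147) + ((-1637 - 10539) + 322) = 2*(-1/147)*(-221) + (-12176 + 322) = 442/147 - 11854 = -1742096/147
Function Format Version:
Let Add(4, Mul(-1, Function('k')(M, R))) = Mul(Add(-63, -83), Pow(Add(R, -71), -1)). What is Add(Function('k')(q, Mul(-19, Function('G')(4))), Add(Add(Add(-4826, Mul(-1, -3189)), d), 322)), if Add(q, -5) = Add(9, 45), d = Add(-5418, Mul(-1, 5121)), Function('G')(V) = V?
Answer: Rational(-1742096, 147) ≈ -11851.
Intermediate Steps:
d = -10539 (d = Add(-5418, -5121) = -10539)
q = 59 (q = Add(5, Add(9, 45)) = Add(5, 54) = 59)
Function('k')(M, R) = Add(4, Mul(146, Pow(Add(-71, R), -1))) (Function('k')(M, R) = Add(4, Mul(-1, Mul(Add(-63, -83), Pow(Add(R, -71), -1)))) = Add(4, Mul(-1, Mul(-146, Pow(Add(-71, R), -1)))) = Add(4, Mul(146, Pow(Add(-71, R), -1))))
Add(Function('k')(q, Mul(-19, Function('G')(4))), Add(Add(Add(-4826, Mul(-1, -3189)), d), 322)) = Add(Mul(2, Pow(Add(-71, Mul(-19, 4)), -1), Add(-69, Mul(2, Mul(-19, 4)))), Add(Add(Add(-4826, Mul(-1, -3189)), -10539), 322)) = Add(Mul(2, Pow(Add(-71, -76), -1), Add(-69, Mul(2, -76))), Add(Add(Add(-4826, 3189), -10539), 322)) = Add(Mul(2, Pow(-147, -1), Add(-69, -152)), Add(Add(-1637, -10539), 322)) = Add(Mul(2, Rational(-1, 147), -221), Add(-12176, 322)) = Add(Rational(442, 147), -11854) = Rational(-1742096, 147)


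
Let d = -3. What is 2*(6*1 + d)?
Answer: 6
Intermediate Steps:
2*(6*1 + d) = 2*(6*1 - 3) = 2*(6 - 3) = 2*3 = 6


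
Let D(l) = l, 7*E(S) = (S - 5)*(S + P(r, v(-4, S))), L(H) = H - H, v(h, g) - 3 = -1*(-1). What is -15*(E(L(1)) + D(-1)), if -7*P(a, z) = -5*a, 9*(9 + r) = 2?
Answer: -7670/147 ≈ -52.177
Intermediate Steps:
v(h, g) = 4 (v(h, g) = 3 - 1*(-1) = 3 + 1 = 4)
r = -79/9 (r = -9 + (⅑)*2 = -9 + 2/9 = -79/9 ≈ -8.7778)
P(a, z) = 5*a/7 (P(a, z) = -(-5)*a/7 = 5*a/7)
L(H) = 0
E(S) = (-5 + S)*(-395/63 + S)/7 (E(S) = ((S - 5)*(S + (5/7)*(-79/9)))/7 = ((-5 + S)*(S - 395/63))/7 = ((-5 + S)*(-395/63 + S))/7 = (-5 + S)*(-395/63 + S)/7)
-15*(E(L(1)) + D(-1)) = -15*((1975/441 - 710/441*0 + (⅐)*0²) - 1) = -15*((1975/441 + 0 + (⅐)*0) - 1) = -15*((1975/441 + 0 + 0) - 1) = -15*(1975/441 - 1) = -15*1534/441 = -7670/147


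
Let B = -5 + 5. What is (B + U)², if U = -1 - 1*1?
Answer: 4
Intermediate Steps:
B = 0
U = -2 (U = -1 - 1 = -2)
(B + U)² = (0 - 2)² = (-2)² = 4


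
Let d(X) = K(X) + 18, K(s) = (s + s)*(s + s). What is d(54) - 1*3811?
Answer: 7871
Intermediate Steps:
K(s) = 4*s**2 (K(s) = (2*s)*(2*s) = 4*s**2)
d(X) = 18 + 4*X**2 (d(X) = 4*X**2 + 18 = 18 + 4*X**2)
d(54) - 1*3811 = (18 + 4*54**2) - 1*3811 = (18 + 4*2916) - 3811 = (18 + 11664) - 3811 = 11682 - 3811 = 7871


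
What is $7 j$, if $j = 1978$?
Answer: $13846$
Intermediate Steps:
$7 j = 7 \cdot 1978 = 13846$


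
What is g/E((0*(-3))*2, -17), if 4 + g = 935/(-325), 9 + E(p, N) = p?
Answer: 149/195 ≈ 0.76410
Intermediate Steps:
E(p, N) = -9 + p
g = -447/65 (g = -4 + 935/(-325) = -4 + 935*(-1/325) = -4 - 187/65 = -447/65 ≈ -6.8769)
g/E((0*(-3))*2, -17) = -447/(65*(-9 + (0*(-3))*2)) = -447/(65*(-9 + 0*2)) = -447/(65*(-9 + 0)) = -447/65/(-9) = -447/65*(-⅑) = 149/195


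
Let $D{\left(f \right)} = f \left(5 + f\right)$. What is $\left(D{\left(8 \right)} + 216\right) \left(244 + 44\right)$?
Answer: $92160$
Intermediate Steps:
$\left(D{\left(8 \right)} + 216\right) \left(244 + 44\right) = \left(8 \left(5 + 8\right) + 216\right) \left(244 + 44\right) = \left(8 \cdot 13 + 216\right) 288 = \left(104 + 216\right) 288 = 320 \cdot 288 = 92160$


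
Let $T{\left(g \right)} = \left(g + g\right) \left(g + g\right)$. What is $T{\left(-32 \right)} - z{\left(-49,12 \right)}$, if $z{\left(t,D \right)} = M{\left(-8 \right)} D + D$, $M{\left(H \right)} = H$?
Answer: $4180$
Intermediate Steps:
$T{\left(g \right)} = 4 g^{2}$ ($T{\left(g \right)} = 2 g 2 g = 4 g^{2}$)
$z{\left(t,D \right)} = - 7 D$ ($z{\left(t,D \right)} = - 8 D + D = - 7 D$)
$T{\left(-32 \right)} - z{\left(-49,12 \right)} = 4 \left(-32\right)^{2} - \left(-7\right) 12 = 4 \cdot 1024 - -84 = 4096 + 84 = 4180$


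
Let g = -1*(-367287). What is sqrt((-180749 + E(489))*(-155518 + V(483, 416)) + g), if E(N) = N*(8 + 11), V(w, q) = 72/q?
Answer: sqrt(18025636570370)/26 ≈ 1.6329e+5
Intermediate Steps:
E(N) = 19*N (E(N) = N*19 = 19*N)
g = 367287
sqrt((-180749 + E(489))*(-155518 + V(483, 416)) + g) = sqrt((-180749 + 19*489)*(-155518 + 72/416) + 367287) = sqrt((-180749 + 9291)*(-155518 + 72*(1/416)) + 367287) = sqrt(-171458*(-155518 + 9/52) + 367287) = sqrt(-171458*(-8086927/52) + 367287) = sqrt(693284164783/26 + 367287) = sqrt(693293714245/26) = sqrt(18025636570370)/26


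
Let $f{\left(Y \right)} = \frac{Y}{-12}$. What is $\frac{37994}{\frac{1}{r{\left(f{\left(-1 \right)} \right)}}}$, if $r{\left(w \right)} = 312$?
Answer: $11854128$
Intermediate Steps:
$f{\left(Y \right)} = - \frac{Y}{12}$ ($f{\left(Y \right)} = Y \left(- \frac{1}{12}\right) = - \frac{Y}{12}$)
$\frac{37994}{\frac{1}{r{\left(f{\left(-1 \right)} \right)}}} = \frac{37994}{\frac{1}{312}} = 37994 \frac{1}{\frac{1}{312}} = 37994 \cdot 312 = 11854128$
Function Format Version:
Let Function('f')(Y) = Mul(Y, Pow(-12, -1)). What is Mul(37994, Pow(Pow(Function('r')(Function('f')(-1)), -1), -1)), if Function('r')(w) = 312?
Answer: 11854128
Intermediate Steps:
Function('f')(Y) = Mul(Rational(-1, 12), Y) (Function('f')(Y) = Mul(Y, Rational(-1, 12)) = Mul(Rational(-1, 12), Y))
Mul(37994, Pow(Pow(Function('r')(Function('f')(-1)), -1), -1)) = Mul(37994, Pow(Pow(312, -1), -1)) = Mul(37994, Pow(Rational(1, 312), -1)) = Mul(37994, 312) = 11854128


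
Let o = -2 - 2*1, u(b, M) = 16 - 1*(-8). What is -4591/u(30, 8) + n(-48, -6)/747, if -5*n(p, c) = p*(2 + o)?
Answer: -1905521/9960 ≈ -191.32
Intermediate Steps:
u(b, M) = 24 (u(b, M) = 16 + 8 = 24)
o = -4 (o = -2 - 2 = -4)
n(p, c) = 2*p/5 (n(p, c) = -p*(2 - 4)/5 = -p*(-2)/5 = -(-2)*p/5 = 2*p/5)
-4591/u(30, 8) + n(-48, -6)/747 = -4591/24 + ((⅖)*(-48))/747 = -4591*1/24 - 96/5*1/747 = -4591/24 - 32/1245 = -1905521/9960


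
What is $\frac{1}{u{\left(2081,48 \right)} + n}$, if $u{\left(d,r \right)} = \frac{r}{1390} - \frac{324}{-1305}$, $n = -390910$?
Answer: $- \frac{4031}{1575757070} \approx -2.5581 \cdot 10^{-6}$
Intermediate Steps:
$u{\left(d,r \right)} = \frac{36}{145} + \frac{r}{1390}$ ($u{\left(d,r \right)} = r \frac{1}{1390} - - \frac{36}{145} = \frac{r}{1390} + \frac{36}{145} = \frac{36}{145} + \frac{r}{1390}$)
$\frac{1}{u{\left(2081,48 \right)} + n} = \frac{1}{\left(\frac{36}{145} + \frac{1}{1390} \cdot 48\right) - 390910} = \frac{1}{\left(\frac{36}{145} + \frac{24}{695}\right) - 390910} = \frac{1}{\frac{1140}{4031} - 390910} = \frac{1}{- \frac{1575757070}{4031}} = - \frac{4031}{1575757070}$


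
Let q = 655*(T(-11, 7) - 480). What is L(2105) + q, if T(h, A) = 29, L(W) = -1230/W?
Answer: -124365751/421 ≈ -2.9541e+5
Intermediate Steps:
q = -295405 (q = 655*(29 - 480) = 655*(-451) = -295405)
L(2105) + q = -1230/2105 - 295405 = -1230*1/2105 - 295405 = -246/421 - 295405 = -124365751/421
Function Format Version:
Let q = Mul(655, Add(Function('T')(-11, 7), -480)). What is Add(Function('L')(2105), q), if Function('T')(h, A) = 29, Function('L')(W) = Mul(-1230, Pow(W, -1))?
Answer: Rational(-124365751, 421) ≈ -2.9541e+5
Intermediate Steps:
q = -295405 (q = Mul(655, Add(29, -480)) = Mul(655, -451) = -295405)
Add(Function('L')(2105), q) = Add(Mul(-1230, Pow(2105, -1)), -295405) = Add(Mul(-1230, Rational(1, 2105)), -295405) = Add(Rational(-246, 421), -295405) = Rational(-124365751, 421)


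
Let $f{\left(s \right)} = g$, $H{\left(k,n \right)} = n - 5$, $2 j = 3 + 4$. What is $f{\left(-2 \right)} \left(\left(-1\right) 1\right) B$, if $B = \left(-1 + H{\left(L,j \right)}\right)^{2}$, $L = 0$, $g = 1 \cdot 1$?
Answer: $- \frac{25}{4} \approx -6.25$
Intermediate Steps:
$j = \frac{7}{2}$ ($j = \frac{3 + 4}{2} = \frac{1}{2} \cdot 7 = \frac{7}{2} \approx 3.5$)
$g = 1$
$H{\left(k,n \right)} = -5 + n$
$f{\left(s \right)} = 1$
$B = \frac{25}{4}$ ($B = \left(-1 + \left(-5 + \frac{7}{2}\right)\right)^{2} = \left(-1 - \frac{3}{2}\right)^{2} = \left(- \frac{5}{2}\right)^{2} = \frac{25}{4} \approx 6.25$)
$f{\left(-2 \right)} \left(\left(-1\right) 1\right) B = 1 \left(\left(-1\right) 1\right) \frac{25}{4} = 1 \left(-1\right) \frac{25}{4} = \left(-1\right) \frac{25}{4} = - \frac{25}{4}$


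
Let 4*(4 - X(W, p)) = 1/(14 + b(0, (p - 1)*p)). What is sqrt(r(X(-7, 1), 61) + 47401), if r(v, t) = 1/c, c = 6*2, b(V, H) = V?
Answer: sqrt(1706439)/6 ≈ 217.72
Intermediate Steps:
X(W, p) = 223/56 (X(W, p) = 4 - 1/(4*(14 + 0)) = 4 - 1/4/14 = 4 - 1/4*1/14 = 4 - 1/56 = 223/56)
c = 12
r(v, t) = 1/12
sqrt(r(X(-7, 1), 61) + 47401) = sqrt(1/12 + 47401) = sqrt(568813/12) = sqrt(1706439)/6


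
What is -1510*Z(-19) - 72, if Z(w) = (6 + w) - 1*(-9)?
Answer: 5968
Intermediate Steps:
Z(w) = 15 + w (Z(w) = (6 + w) + 9 = 15 + w)
-1510*Z(-19) - 72 = -1510*(15 - 19) - 72 = -1510*(-4) - 72 = 6040 - 72 = 5968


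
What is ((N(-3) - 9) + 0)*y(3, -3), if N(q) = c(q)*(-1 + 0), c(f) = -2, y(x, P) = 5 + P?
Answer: -14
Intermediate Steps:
N(q) = 2 (N(q) = -2*(-1 + 0) = -2*(-1) = 2)
((N(-3) - 9) + 0)*y(3, -3) = ((2 - 9) + 0)*(5 - 3) = (-7 + 0)*2 = -7*2 = -14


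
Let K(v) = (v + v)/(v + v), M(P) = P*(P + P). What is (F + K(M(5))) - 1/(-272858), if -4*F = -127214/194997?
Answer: 30942262913/26603245713 ≈ 1.1631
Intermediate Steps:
F = 63607/389994 (F = -(-63607)/(2*194997) = -¼*(-127214/194997) = 63607/389994 ≈ 0.16310)
M(P) = 2*P² (M(P) = P*(2*P) = 2*P²)
K(v) = 1 (K(v) = (2*v)/((2*v)) = (2*v)*(1/(2*v)) = 1)
(F + K(M(5))) - 1/(-272858) = (63607/389994 + 1) - 1/(-272858) = 453601/389994 - 1*(-1/272858) = 453601/389994 + 1/272858 = 30942262913/26603245713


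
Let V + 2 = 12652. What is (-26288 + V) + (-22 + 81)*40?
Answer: -11278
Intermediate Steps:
V = 12650 (V = -2 + 12652 = 12650)
(-26288 + V) + (-22 + 81)*40 = (-26288 + 12650) + (-22 + 81)*40 = -13638 + 59*40 = -13638 + 2360 = -11278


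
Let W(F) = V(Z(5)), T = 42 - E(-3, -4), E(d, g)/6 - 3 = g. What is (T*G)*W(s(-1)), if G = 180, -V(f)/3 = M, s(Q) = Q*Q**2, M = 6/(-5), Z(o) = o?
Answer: 31104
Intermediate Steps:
E(d, g) = 18 + 6*g
M = -6/5 (M = 6*(-1/5) = -6/5 ≈ -1.2000)
s(Q) = Q**3
V(f) = 18/5 (V(f) = -3*(-6/5) = 18/5)
T = 48 (T = 42 - (18 + 6*(-4)) = 42 - (18 - 24) = 42 - 1*(-6) = 42 + 6 = 48)
W(F) = 18/5
(T*G)*W(s(-1)) = (48*180)*(18/5) = 8640*(18/5) = 31104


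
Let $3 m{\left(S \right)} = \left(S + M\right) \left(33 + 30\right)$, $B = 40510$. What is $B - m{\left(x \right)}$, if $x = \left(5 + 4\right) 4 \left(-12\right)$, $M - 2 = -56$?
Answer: $50716$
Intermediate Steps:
$M = -54$ ($M = 2 - 56 = -54$)
$x = -432$ ($x = 9 \cdot 4 \left(-12\right) = 36 \left(-12\right) = -432$)
$m{\left(S \right)} = -1134 + 21 S$ ($m{\left(S \right)} = \frac{\left(S - 54\right) \left(33 + 30\right)}{3} = \frac{\left(-54 + S\right) 63}{3} = \frac{-3402 + 63 S}{3} = -1134 + 21 S$)
$B - m{\left(x \right)} = 40510 - \left(-1134 + 21 \left(-432\right)\right) = 40510 - \left(-1134 - 9072\right) = 40510 - -10206 = 40510 + 10206 = 50716$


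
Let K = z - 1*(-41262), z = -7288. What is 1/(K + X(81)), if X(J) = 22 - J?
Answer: 1/33915 ≈ 2.9485e-5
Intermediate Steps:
K = 33974 (K = -7288 - 1*(-41262) = -7288 + 41262 = 33974)
1/(K + X(81)) = 1/(33974 + (22 - 1*81)) = 1/(33974 + (22 - 81)) = 1/(33974 - 59) = 1/33915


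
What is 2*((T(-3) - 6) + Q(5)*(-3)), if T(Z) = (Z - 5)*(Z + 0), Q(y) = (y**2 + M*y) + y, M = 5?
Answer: -294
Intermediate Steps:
Q(y) = y**2 + 6*y (Q(y) = (y**2 + 5*y) + y = y**2 + 6*y)
T(Z) = Z*(-5 + Z) (T(Z) = (-5 + Z)*Z = Z*(-5 + Z))
2*((T(-3) - 6) + Q(5)*(-3)) = 2*((-3*(-5 - 3) - 6) + (5*(6 + 5))*(-3)) = 2*((-3*(-8) - 6) + (5*11)*(-3)) = 2*((24 - 6) + 55*(-3)) = 2*(18 - 165) = 2*(-147) = -294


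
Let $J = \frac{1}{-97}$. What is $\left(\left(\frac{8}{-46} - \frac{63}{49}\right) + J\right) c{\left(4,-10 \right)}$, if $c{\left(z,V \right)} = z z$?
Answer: $- \frac{367296}{15617} \approx -23.519$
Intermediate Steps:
$c{\left(z,V \right)} = z^{2}$
$J = - \frac{1}{97} \approx -0.010309$
$\left(\left(\frac{8}{-46} - \frac{63}{49}\right) + J\right) c{\left(4,-10 \right)} = \left(\left(\frac{8}{-46} - \frac{63}{49}\right) - \frac{1}{97}\right) 4^{2} = \left(\left(8 \left(- \frac{1}{46}\right) - \frac{9}{7}\right) - \frac{1}{97}\right) 16 = \left(\left(- \frac{4}{23} - \frac{9}{7}\right) - \frac{1}{97}\right) 16 = \left(- \frac{235}{161} - \frac{1}{97}\right) 16 = \left(- \frac{22956}{15617}\right) 16 = - \frac{367296}{15617}$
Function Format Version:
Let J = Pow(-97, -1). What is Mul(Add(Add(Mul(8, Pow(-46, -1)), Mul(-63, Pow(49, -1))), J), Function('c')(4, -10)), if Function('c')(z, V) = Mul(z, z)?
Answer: Rational(-367296, 15617) ≈ -23.519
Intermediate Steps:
Function('c')(z, V) = Pow(z, 2)
J = Rational(-1, 97) ≈ -0.010309
Mul(Add(Add(Mul(8, Pow(-46, -1)), Mul(-63, Pow(49, -1))), J), Function('c')(4, -10)) = Mul(Add(Add(Mul(8, Pow(-46, -1)), Mul(-63, Pow(49, -1))), Rational(-1, 97)), Pow(4, 2)) = Mul(Add(Add(Mul(8, Rational(-1, 46)), Mul(-63, Rational(1, 49))), Rational(-1, 97)), 16) = Mul(Add(Add(Rational(-4, 23), Rational(-9, 7)), Rational(-1, 97)), 16) = Mul(Add(Rational(-235, 161), Rational(-1, 97)), 16) = Mul(Rational(-22956, 15617), 16) = Rational(-367296, 15617)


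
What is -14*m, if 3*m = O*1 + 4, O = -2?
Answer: -28/3 ≈ -9.3333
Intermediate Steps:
m = ⅔ (m = (-2*1 + 4)/3 = (-2 + 4)/3 = (⅓)*2 = ⅔ ≈ 0.66667)
-14*m = -14*⅔ = -28/3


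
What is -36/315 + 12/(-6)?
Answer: -74/35 ≈ -2.1143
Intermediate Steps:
-36/315 + 12/(-6) = -36*1/315 + 12*(-1/6) = -4/35 - 2 = -74/35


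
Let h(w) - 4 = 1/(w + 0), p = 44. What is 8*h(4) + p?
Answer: 78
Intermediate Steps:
h(w) = 4 + 1/w (h(w) = 4 + 1/(w + 0) = 4 + 1/w)
8*h(4) + p = 8*(4 + 1/4) + 44 = 8*(17/4) + 44 = 34 + 44 = 78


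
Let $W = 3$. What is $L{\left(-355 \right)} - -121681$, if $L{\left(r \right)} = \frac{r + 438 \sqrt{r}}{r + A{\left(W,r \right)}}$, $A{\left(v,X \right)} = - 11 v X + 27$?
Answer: $\frac{1385581192}{11387} + \frac{438 i \sqrt{355}}{11387} \approx 1.2168 \cdot 10^{5} + 0.72473 i$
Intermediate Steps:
$A{\left(v,X \right)} = 27 - 11 X v$ ($A{\left(v,X \right)} = - 11 X v + 27 = 27 - 11 X v$)
$L{\left(r \right)} = \frac{r + 438 \sqrt{r}}{27 - 32 r}$ ($L{\left(r \right)} = \frac{r + 438 \sqrt{r}}{r - \left(-27 + 11 r 3\right)} = \frac{r + 438 \sqrt{r}}{r - \left(-27 + 33 r\right)} = \frac{r + 438 \sqrt{r}}{27 - 32 r}$)
$L{\left(-355 \right)} - -121681 = \frac{-355 + 438 \sqrt{-355}}{27 - -11360} - -121681 = \frac{-355 + 438 i \sqrt{355}}{27 + 11360} + 121681 = \frac{-355 + 438 i \sqrt{355}}{11387} + 121681 = \left(- \frac{355}{11387} + \frac{438 i \sqrt{355}}{11387}\right) + 121681 = \frac{1385581192}{11387} + \frac{438 i \sqrt{355}}{11387}$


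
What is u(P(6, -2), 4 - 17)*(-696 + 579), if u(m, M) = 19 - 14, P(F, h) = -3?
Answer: -585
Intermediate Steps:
u(m, M) = 5
u(P(6, -2), 4 - 17)*(-696 + 579) = 5*(-696 + 579) = 5*(-117) = -585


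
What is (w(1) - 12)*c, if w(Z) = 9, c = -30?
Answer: 90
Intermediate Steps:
(w(1) - 12)*c = (9 - 12)*(-30) = -3*(-30) = 90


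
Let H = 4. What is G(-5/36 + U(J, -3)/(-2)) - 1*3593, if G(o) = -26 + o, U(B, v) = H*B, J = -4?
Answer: -130001/36 ≈ -3611.1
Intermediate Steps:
U(B, v) = 4*B
G(-5/36 + U(J, -3)/(-2)) - 1*3593 = (-26 + (-5/36 + (4*(-4))/(-2))) - 1*3593 = (-26 + (-5*1/36 - 16*(-½))) - 3593 = (-26 + (-5/36 + 8)) - 3593 = (-26 + 283/36) - 3593 = -653/36 - 3593 = -130001/36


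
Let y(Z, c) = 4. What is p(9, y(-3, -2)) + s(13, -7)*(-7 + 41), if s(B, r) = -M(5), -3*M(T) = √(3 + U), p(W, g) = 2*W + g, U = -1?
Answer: 22 + 34*√2/3 ≈ 38.028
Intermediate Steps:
p(W, g) = g + 2*W
M(T) = -√2/3 (M(T) = -√(3 - 1)/3 = -√2/3)
s(B, r) = √2/3 (s(B, r) = -(-1)*√2/3 = √2/3)
p(9, y(-3, -2)) + s(13, -7)*(-7 + 41) = (4 + 2*9) + (√2/3)*(-7 + 41) = (4 + 18) + (√2/3)*34 = 22 + 34*√2/3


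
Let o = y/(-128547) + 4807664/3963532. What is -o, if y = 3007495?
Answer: 2825572972033/127375037001 ≈ 22.183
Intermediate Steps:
o = -2825572972033/127375037001 (o = 3007495/(-128547) + 4807664/3963532 = 3007495*(-1/128547) + 4807664*(1/3963532) = -3007495/128547 + 1201916/990883 = -2825572972033/127375037001 ≈ -22.183)
-o = -1*(-2825572972033/127375037001) = 2825572972033/127375037001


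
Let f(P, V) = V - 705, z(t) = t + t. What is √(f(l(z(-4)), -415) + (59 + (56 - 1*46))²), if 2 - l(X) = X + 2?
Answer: √3641 ≈ 60.341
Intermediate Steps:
z(t) = 2*t
l(X) = -X (l(X) = 2 - (X + 2) = 2 - (2 + X) = 2 + (-2 - X) = -X)
f(P, V) = -705 + V
√(f(l(z(-4)), -415) + (59 + (56 - 1*46))²) = √((-705 - 415) + (59 + (56 - 1*46))²) = √(-1120 + (59 + (56 - 46))²) = √(-1120 + (59 + 10)²) = √(-1120 + 69²) = √(-1120 + 4761) = √3641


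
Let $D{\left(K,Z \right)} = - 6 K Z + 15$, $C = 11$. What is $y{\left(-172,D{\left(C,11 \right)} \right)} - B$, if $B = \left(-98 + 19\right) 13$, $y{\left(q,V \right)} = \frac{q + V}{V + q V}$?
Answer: $\frac{124862804}{121581} \approx 1027.0$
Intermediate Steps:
$D{\left(K,Z \right)} = 15 - 6 K Z$ ($D{\left(K,Z \right)} = - 6 K Z + 15 = 15 - 6 K Z$)
$y{\left(q,V \right)} = \frac{V + q}{V + V q}$
$B = -1027$ ($B = \left(-79\right) 13 = -1027$)
$y{\left(-172,D{\left(C,11 \right)} \right)} - B = \frac{\left(15 - 66 \cdot 11\right) - 172}{\left(15 - 66 \cdot 11\right) \left(1 - 172\right)} - -1027 = \frac{\left(15 - 726\right) - 172}{\left(15 - 726\right) \left(-171\right)} + 1027 = \frac{1}{-711} \left(- \frac{1}{171}\right) \left(-711 - 172\right) + 1027 = \left(- \frac{1}{711}\right) \left(- \frac{1}{171}\right) \left(-883\right) + 1027 = - \frac{883}{121581} + 1027 = \frac{124862804}{121581}$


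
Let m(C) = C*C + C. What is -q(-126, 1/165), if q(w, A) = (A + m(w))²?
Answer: -6753506760001/27225 ≈ -2.4806e+8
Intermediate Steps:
m(C) = C + C² (m(C) = C² + C = C + C²)
q(w, A) = (A + w*(1 + w))²
-q(-126, 1/165) = -(1/165 - 126*(1 - 126))² = -(1/165 - 126*(-125))² = -(1/165 + 15750)² = -(2598751/165)² = -1*6753506760001/27225 = -6753506760001/27225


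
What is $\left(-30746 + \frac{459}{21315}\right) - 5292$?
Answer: $- \frac{256049837}{7105} \approx -36038.0$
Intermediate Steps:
$\left(-30746 + \frac{459}{21315}\right) - 5292 = \left(-30746 + 459 \cdot \frac{1}{21315}\right) - 5292 = \left(-30746 + \frac{153}{7105}\right) - 5292 = - \frac{218450177}{7105} - 5292 = - \frac{256049837}{7105}$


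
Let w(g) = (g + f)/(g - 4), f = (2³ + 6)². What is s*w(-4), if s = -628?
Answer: 15072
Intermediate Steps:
f = 196 (f = (8 + 6)² = 14² = 196)
w(g) = (196 + g)/(-4 + g) (w(g) = (g + 196)/(g - 4) = (196 + g)/(-4 + g))
s*w(-4) = -628*(196 - 4)/(-4 - 4) = -628*192/(-8) = -(-157)*192/2 = -628*(-24) = 15072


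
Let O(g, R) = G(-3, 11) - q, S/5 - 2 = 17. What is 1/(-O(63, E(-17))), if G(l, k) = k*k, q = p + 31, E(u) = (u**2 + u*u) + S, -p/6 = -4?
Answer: -1/66 ≈ -0.015152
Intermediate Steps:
S = 95 (S = 10 + 5*17 = 10 + 85 = 95)
p = 24 (p = -6*(-4) = 24)
E(u) = 95 + 2*u**2 (E(u) = (u**2 + u*u) + 95 = (u**2 + u**2) + 95 = 2*u**2 + 95 = 95 + 2*u**2)
q = 55 (q = 24 + 31 = 55)
G(l, k) = k**2
O(g, R) = 66 (O(g, R) = 11**2 - 1*55 = 121 - 55 = 66)
1/(-O(63, E(-17))) = 1/(-1*66) = 1/(-66) = -1/66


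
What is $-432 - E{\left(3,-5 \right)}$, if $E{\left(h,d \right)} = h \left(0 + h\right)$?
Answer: $-441$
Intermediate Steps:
$E{\left(h,d \right)} = h^{2}$ ($E{\left(h,d \right)} = h h = h^{2}$)
$-432 - E{\left(3,-5 \right)} = -432 - 3^{2} = -432 - 9 = -441$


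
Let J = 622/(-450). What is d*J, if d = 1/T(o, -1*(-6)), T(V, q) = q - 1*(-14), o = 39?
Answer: -311/4500 ≈ -0.069111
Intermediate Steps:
T(V, q) = 14 + q (T(V, q) = q + 14 = 14 + q)
d = 1/20 (d = 1/(14 - 1*(-6)) = 1/(14 + 6) = 1/20 ≈ 0.050000)
J = -311/225 (J = 622*(-1/450) = -311/225 ≈ -1.3822)
d*J = (1/20)*(-311/225) = -311/4500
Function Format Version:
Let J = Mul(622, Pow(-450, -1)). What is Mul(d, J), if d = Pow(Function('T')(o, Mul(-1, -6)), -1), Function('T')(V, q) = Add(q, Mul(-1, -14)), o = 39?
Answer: Rational(-311, 4500) ≈ -0.069111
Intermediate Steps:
Function('T')(V, q) = Add(14, q) (Function('T')(V, q) = Add(q, 14) = Add(14, q))
d = Rational(1, 20) (d = Pow(Add(14, Mul(-1, -6)), -1) = Pow(Add(14, 6), -1) = Pow(20, -1) = Rational(1, 20) ≈ 0.050000)
J = Rational(-311, 225) (J = Mul(622, Rational(-1, 450)) = Rational(-311, 225) ≈ -1.3822)
Mul(d, J) = Mul(Rational(1, 20), Rational(-311, 225)) = Rational(-311, 4500)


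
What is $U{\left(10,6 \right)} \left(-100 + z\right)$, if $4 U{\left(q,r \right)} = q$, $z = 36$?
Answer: $-160$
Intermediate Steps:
$U{\left(q,r \right)} = \frac{q}{4}$
$U{\left(10,6 \right)} \left(-100 + z\right) = \frac{1}{4} \cdot 10 \left(-100 + 36\right) = \frac{5}{2} \left(-64\right) = -160$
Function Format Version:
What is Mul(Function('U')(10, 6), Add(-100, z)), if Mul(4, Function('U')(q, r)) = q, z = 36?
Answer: -160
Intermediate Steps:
Function('U')(q, r) = Mul(Rational(1, 4), q)
Mul(Function('U')(10, 6), Add(-100, z)) = Mul(Mul(Rational(1, 4), 10), Add(-100, 36)) = Mul(Rational(5, 2), -64) = -160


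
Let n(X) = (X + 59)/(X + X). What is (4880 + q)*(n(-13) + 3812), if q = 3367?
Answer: 408498651/13 ≈ 3.1423e+7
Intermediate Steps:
n(X) = (59 + X)/(2*X) (n(X) = (59 + X)/((2*X)) = (59 + X)*(1/(2*X)) = (59 + X)/(2*X))
(4880 + q)*(n(-13) + 3812) = (4880 + 3367)*((1/2)*(59 - 13)/(-13) + 3812) = 8247*((1/2)*(-1/13)*46 + 3812) = 8247*(-23/13 + 3812) = 8247*(49533/13) = 408498651/13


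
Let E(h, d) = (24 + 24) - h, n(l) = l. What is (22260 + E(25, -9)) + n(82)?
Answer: 22365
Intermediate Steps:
E(h, d) = 48 - h
(22260 + E(25, -9)) + n(82) = (22260 + (48 - 1*25)) + 82 = (22260 + (48 - 25)) + 82 = (22260 + 23) + 82 = 22283 + 82 = 22365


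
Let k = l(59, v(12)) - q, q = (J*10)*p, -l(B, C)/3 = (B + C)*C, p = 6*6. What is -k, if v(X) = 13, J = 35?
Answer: 15408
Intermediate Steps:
p = 36
l(B, C) = -3*C*(B + C) (l(B, C) = -3*(B + C)*C = -3*C*(B + C))
q = 12600 (q = (35*10)*36 = 350*36 = 12600)
k = -15408 (k = -3*13*(59 + 13) - 1*12600 = -3*13*72 - 12600 = -2808 - 12600 = -15408)
-k = -1*(-15408) = 15408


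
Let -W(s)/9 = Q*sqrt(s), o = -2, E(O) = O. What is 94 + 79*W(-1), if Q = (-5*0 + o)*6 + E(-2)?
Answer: 94 + 9954*I ≈ 94.0 + 9954.0*I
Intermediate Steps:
Q = -14 (Q = (-5*0 - 2)*6 - 2 = (0 - 2)*6 - 2 = -2*6 - 2 = -12 - 2 = -14)
W(s) = 126*sqrt(s) (W(s) = -(-126)*sqrt(s) = 126*sqrt(s))
94 + 79*W(-1) = 94 + 79*(126*sqrt(-1)) = 94 + 79*(126*I) = 94 + 9954*I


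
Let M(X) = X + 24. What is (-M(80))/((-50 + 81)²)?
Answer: -104/961 ≈ -0.10822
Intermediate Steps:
M(X) = 24 + X
(-M(80))/((-50 + 81)²) = (-(24 + 80))/((-50 + 81)²) = (-1*104)/(31²) = -104/961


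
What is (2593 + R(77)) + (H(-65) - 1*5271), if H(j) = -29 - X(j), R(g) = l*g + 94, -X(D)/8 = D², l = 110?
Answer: 39657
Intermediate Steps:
X(D) = -8*D²
R(g) = 94 + 110*g (R(g) = 110*g + 94 = 94 + 110*g)
H(j) = -29 + 8*j² (H(j) = -29 - (-8)*j² = -29 + 8*j²)
(2593 + R(77)) + (H(-65) - 1*5271) = (2593 + (94 + 110*77)) + ((-29 + 8*(-65)²) - 1*5271) = (2593 + (94 + 8470)) + ((-29 + 8*4225) - 5271) = (2593 + 8564) + ((-29 + 33800) - 5271) = 11157 + (33771 - 5271) = 11157 + 28500 = 39657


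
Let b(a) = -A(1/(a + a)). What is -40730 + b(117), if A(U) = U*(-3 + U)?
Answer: -2230211179/54756 ≈ -40730.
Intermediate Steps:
b(a) = -(-3 + 1/(2*a))/(2*a) (b(a) = -(-3 + 1/(a + a))/(a + a) = -(-3 + 1/(2*a))/(2*a))
-40730 + b(117) = -40730 + (¼)*(-1 + 6*117)/117² = -40730 + (¼)*(1/13689)*(-1 + 702) = -40730 + (¼)*(1/13689)*701 = -40730 + 701/54756 = -2230211179/54756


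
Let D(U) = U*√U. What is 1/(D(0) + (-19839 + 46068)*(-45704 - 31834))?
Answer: -1/2033744202 ≈ -4.9170e-10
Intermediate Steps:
D(U) = U^(3/2)
1/(D(0) + (-19839 + 46068)*(-45704 - 31834)) = 1/(0^(3/2) + (-19839 + 46068)*(-45704 - 31834)) = 1/(0 + 26229*(-77538)) = 1/(0 - 2033744202) = 1/(-2033744202) = -1/2033744202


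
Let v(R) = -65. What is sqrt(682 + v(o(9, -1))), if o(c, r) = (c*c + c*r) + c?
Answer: sqrt(617) ≈ 24.839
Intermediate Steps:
o(c, r) = c + c**2 + c*r (o(c, r) = (c**2 + c*r) + c = c + c**2 + c*r)
sqrt(682 + v(o(9, -1))) = sqrt(682 - 65) = sqrt(617)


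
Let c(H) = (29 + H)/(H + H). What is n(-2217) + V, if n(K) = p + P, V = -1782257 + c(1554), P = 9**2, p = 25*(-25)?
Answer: -5540943925/3108 ≈ -1.7828e+6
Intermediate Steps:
p = -625
P = 81
c(H) = (29 + H)/(2*H) (c(H) = (29 + H)/((2*H)) = (29 + H)*(1/(2*H)) = (29 + H)/(2*H))
V = -5539253173/3108 (V = -1782257 + (1/2)*(29 + 1554)/1554 = -1782257 + (1/2)*(1/1554)*1583 = -1782257 + 1583/3108 = -5539253173/3108 ≈ -1.7823e+6)
n(K) = -544 (n(K) = -625 + 81 = -544)
n(-2217) + V = -544 - 5539253173/3108 = -5540943925/3108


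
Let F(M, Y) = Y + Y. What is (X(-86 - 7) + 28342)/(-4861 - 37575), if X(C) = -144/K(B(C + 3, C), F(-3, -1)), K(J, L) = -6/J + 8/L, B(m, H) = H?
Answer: -865547/1294298 ≈ -0.66874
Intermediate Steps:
F(M, Y) = 2*Y
X(C) = -144/(-4 - 6/C) (X(C) = -144/(-6/C + 8/((2*(-1)))) = -144/(-6/C + 8/(-2)) = -144/(-6/C + 8*(-1/2)) = -144/(-6/C - 4) = -144/(-4 - 6/C))
(X(-86 - 7) + 28342)/(-4861 - 37575) = (72*(-86 - 7)/(3 + 2*(-86 - 7)) + 28342)/(-4861 - 37575) = (72*(-93)/(3 + 2*(-93)) + 28342)/(-42436) = (72*(-93)/(3 - 186) + 28342)*(-1/42436) = (72*(-93)/(-183) + 28342)*(-1/42436) = (72*(-93)*(-1/183) + 28342)*(-1/42436) = (2232/61 + 28342)*(-1/42436) = (1731094/61)*(-1/42436) = -865547/1294298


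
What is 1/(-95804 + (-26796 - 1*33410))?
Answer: -1/156010 ≈ -6.4098e-6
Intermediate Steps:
1/(-95804 + (-26796 - 1*33410)) = 1/(-95804 + (-26796 - 33410)) = 1/(-95804 - 60206) = 1/(-156010) = -1/156010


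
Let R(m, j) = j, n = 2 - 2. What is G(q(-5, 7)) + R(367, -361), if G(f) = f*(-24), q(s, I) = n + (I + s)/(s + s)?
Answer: -1781/5 ≈ -356.20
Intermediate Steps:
n = 0
q(s, I) = (I + s)/(2*s) (q(s, I) = 0 + (I + s)/(s + s) = 0 + (I + s)/((2*s)) = 0 + (I + s)*(1/(2*s)) = 0 + (I + s)/(2*s) = (I + s)/(2*s))
G(f) = -24*f
G(q(-5, 7)) + R(367, -361) = -12*(7 - 5)/(-5) - 361 = -12*(-1)*2/5 - 361 = -24*(-⅕) - 361 = 24/5 - 361 = -1781/5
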